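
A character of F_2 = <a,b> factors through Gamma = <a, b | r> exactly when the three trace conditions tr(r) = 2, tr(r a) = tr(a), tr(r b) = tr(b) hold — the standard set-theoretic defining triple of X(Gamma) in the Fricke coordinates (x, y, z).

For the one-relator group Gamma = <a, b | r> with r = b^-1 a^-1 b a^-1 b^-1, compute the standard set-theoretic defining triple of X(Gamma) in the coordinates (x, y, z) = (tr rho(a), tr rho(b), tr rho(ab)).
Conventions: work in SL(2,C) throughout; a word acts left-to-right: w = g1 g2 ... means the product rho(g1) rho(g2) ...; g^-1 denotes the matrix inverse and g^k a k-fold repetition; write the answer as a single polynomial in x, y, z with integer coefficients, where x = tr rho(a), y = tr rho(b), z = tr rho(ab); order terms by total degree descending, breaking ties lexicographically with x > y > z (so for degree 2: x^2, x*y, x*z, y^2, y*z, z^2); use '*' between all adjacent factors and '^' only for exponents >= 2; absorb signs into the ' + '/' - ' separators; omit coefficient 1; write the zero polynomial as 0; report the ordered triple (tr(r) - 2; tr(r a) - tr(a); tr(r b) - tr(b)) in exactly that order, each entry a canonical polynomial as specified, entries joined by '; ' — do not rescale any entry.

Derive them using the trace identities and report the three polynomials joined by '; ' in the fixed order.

x*y^2*z - x^2*y - y^3 - y*z^2 + x*z + 3*y - 2; x^2*y^2*z - x^3*y - x*y^3 - 2*x*y*z^2 + x^2*z + y^2*z + z^3 + 4*x*y - x - 3*z; x*y*z - y^2 - z^2 - y + 2

trace(a^-1) = trace(a) = x
trace(a b a) = trace(a)*trace(b a) - trace(b) = x*z - y
trace(a b a b) = trace(a b)*trace(a b) - trace(1)   [split at repeated a] = z^2 - 2
reduce: trace(b a b^-1 a) = trace(a b a)*trace(b) - trace(a b a b) = x*y*z - y^2 - z^2 + 2
reduce: trace(b^-1 a^-1 b a) = trace(b a b^-1)*trace(a) - trace(b a b^-1 a) = -x*y*z + x^2 + y^2 + z^2 - 2
trace(b^-1 a^-1 b a^-1) = trace(b^-1 a^-1 b)*trace(a) - trace(b^-1 a^-1 b a) = x*y*z - y^2 - z^2 + 2
trace(a^-1 b) = trace(b)*trace(a) - trace(b a) = x*y - z
trace(a^-1 b a^-1) = trace(a^-1 b)*trace(a) - trace(a^-1 b a) = x^2*y - x*z - y
so trace(b^-1 a^-1 b a^-1 b^-1) = trace(b^-1 a^-1 b a^-1)*trace(b) - trace(b^-1 a^-1 b a^-1 b) = x*y^2*z - x^2*y - y^3 - y*z^2 + x*z + 3*y
so trace(b^2 a) = trace(b)*trace(a b) - trace(a) = y*z - x
trace(b^2) = trace(b)*trace(b) - trace(1) = y^2 - 2
trace(b a^2 b) = trace(a)*trace(b^2 a) - trace(b^2) = x*y*z - x^2 - y^2 + 2
reduce: trace(b a^2 b a) = trace(a)*trace(b a b a) - trace(b a b) = x*z^2 - y*z - x
trace(a b a^-1 b a) = trace(b a^2 b)*trace(a) - trace(b a^2 b a) = x^2*y*z - x^3 - x*y^2 - x*z^2 + y*z + 3*x
so trace(b a b a b) = trace(b)*trace(a b a b) - trace(a b a) = y*z^2 - x*z - y
reduce: trace(b a b a b a) = trace(a b a b)*trace(a b) - trace(b a) = z^3 - 3*z
reduce: trace(a b a^-1 b a b) = trace(b a b a b)*trace(a) - trace(b a b a b a) = x*y*z^2 - x^2*z - z^3 - x*y + 3*z
reduce: trace(b^-1 a b a^-1 b a) = trace(a b a^-1 b a)*trace(b) - trace(a b a^-1 b a b) = x^2*y^2*z - x^3*y - x*y^3 - 2*x*y*z^2 + x^2*z + y^2*z + z^3 + 4*x*y - 3*z
so trace(a^-1 b a^-1 b^-1 a b) = trace(b^-1 a b a^-1 b)*trace(a) - trace(b^-1 a b a^-1 b a) = -x^2*y^2*z + x^3*y + x*y^3 + 2*x*y*z^2 - x^2*z - y^2*z - z^3 - 3*x*y + 3*z
so trace(b^-1 a^-1 b a^-1 b^-1 a) = trace(a^-1 b a^-1 b^-1 a)*trace(b) - trace(a^-1 b a^-1 b^-1 a b) = x^2*y^2*z - x^3*y - x*y^3 - 2*x*y*z^2 + x^2*z + y^2*z + z^3 + 4*x*y - 3*z
assemble the triple (trace(r) - 2; trace(r a) - x; trace(r b) - y)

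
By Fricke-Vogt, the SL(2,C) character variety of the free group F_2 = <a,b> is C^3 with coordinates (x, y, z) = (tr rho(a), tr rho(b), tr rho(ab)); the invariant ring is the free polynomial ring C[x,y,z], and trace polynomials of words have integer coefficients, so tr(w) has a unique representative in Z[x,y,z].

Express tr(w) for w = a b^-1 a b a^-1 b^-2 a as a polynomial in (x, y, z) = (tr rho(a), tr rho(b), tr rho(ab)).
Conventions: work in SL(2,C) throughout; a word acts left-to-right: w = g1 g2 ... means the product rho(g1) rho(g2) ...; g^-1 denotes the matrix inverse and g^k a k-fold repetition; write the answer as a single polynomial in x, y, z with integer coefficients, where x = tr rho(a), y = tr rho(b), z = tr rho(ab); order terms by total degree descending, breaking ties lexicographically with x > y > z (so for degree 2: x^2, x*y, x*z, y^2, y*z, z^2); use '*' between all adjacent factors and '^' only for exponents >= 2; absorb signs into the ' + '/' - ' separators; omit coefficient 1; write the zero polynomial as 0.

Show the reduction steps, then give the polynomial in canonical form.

trace(a^2 b) = trace(a) * trace(b a) - trace(b) = x*z - y
trace(b^2 a) = trace(b) * trace(a b) - trace(a) = y*z - x
trace(b^2) = trace(b) * trace(b) - trace(1) = y^2 - 2
trace(b^2 a^2) = trace(a) * trace(b^2 a) - trace(b^2) = x*y*z - x^2 - y^2 + 2
trace(b a^3 b) = trace(a) * trace(b^2 a^2) - trace(b^2 a) = x^2*y*z - x^3 - x*y^2 - y*z + 3*x
trace(b a b a) = trace(b a) * trace(b a) - trace(1) = z^2 - 2
trace(a b a b a) = trace(a) * trace(b a b a) - trace(b a b) = x*z^2 - y*z - x
trace(b a^3 b a) = trace(a) * trace(a b a b a) - trace(a b a b) = x^2*z^2 - x*y*z - x^2 - z^2 + 2
trace(a^3 b a^-1 b) = trace(b a^3 b) * trace(a) - trace(b a^3 b a) = x^3*y*z - x^4 - x^2*y^2 - x^2*z^2 + 4*x^2 + z^2 - 2
trace(a b a^-1 b^-1 a^2) = trace(a^3 b a^-1) * trace(b) - trace(a^3 b a^-1 b) = -x^3*y*z + x^4 + x^2*y^2 + x^2*z^2 + x*y*z - 4*x^2 - y^2 - z^2 + 2
trace(b a b^2 a) = trace(b) * trace(a b a b) - trace(a b a) = y*z^2 - x*z - y
trace(b a b^2) = trace(b) * trace(b a b) - trace(b a) = y^2*z - x*y - z
trace(b a^2 b a b) = trace(a) * trace(b a b^2 a) - trace(b a b^2) = x*y*z^2 - x^2*z - y^2*z + z
trace(b a b a b a) = trace(b a) * trace(b a b a) - trace(b^-1 a^-1) = z^3 - 3*z
trace(b a^2 b a b a) = trace(a) * trace(b a b a b a) - trace(b a b a b) = x*z^3 - y*z^2 - 2*x*z + y
trace(a^2 b a b a^-1 b) = trace(b a^2 b a b) * trace(a) - trace(b a^2 b a b a) = x^2*y*z^2 - x^3*z - x*y^2*z - x*z^3 + y*z^2 + 3*x*z - y
trace(a b a^-1 b^-1 a^2 b) = trace(a^2 b a b a^-1) * trace(b) - trace(a^2 b a b a^-1 b) = -x^2*y*z^2 + x^3*z + x*y^2*z + x*z^3 - 3*x*z - y
trace(a^2 b^-1 a b a^-1 b^-1) = trace(a b a^-1 b^-1 a^2) * trace(b) - trace(a b a^-1 b^-1 a^2 b) = -x^3*y^2*z + x^4*y + x^2*y^3 + 2*x^2*y*z^2 - x^3*z - x*z^3 - 4*x^2*y - y^3 - y*z^2 + 3*x*z + 3*y
trace(a b^-1 a b) = trace(a b a) * trace(b) - trace(a b a b) = x*y*z - y^2 - z^2 + 2
trace(a b^-1 a b a^-1 b^-2 a) = trace(a^2 b^-1 a b a^-1 b^-1) * trace(b) - trace(a^2 b^-1 a b a^-1) = -x^3*y^3*z + x^4*y^2 + x^2*y^4 + 2*x^2*y^2*z^2 - x^3*y*z - x*y*z^3 - 4*x^2*y^2 - y^4 - y^2*z^2 + 2*x*y*z + 4*y^2 + z^2 - 2

-x^3*y^3*z + x^4*y^2 + x^2*y^4 + 2*x^2*y^2*z^2 - x^3*y*z - x*y*z^3 - 4*x^2*y^2 - y^4 - y^2*z^2 + 2*x*y*z + 4*y^2 + z^2 - 2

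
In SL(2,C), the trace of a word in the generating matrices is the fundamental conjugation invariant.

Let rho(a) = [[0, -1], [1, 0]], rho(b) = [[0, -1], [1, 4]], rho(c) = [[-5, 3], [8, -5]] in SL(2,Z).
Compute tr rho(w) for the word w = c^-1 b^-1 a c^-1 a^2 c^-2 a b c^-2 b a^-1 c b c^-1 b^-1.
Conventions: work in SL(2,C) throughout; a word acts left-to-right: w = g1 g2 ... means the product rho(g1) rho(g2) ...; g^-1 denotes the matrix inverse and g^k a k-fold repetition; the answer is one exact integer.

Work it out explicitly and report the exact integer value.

rho(c^-1) = [[-5, -3], [-8, -5]]
... * rho(b^-1) = [[4, 1], [-1, 0]]  ->  [[-17, -5], [-27, -8]]
... * rho(a) = [[0, -1], [1, 0]]  ->  [[-5, 17], [-8, 27]]
... * rho(c^-1) = [[-5, -3], [-8, -5]]  ->  [[-111, -70], [-176, -111]]
... * rho(a) = [[0, -1], [1, 0]]  ->  [[-70, 111], [-111, 176]]
... * rho(a) = [[0, -1], [1, 0]]  ->  [[111, 70], [176, 111]]
... * rho(c^-1) = [[-5, -3], [-8, -5]]  ->  [[-1115, -683], [-1768, -1083]]
... * rho(c^-1) = [[-5, -3], [-8, -5]]  ->  [[11039, 6760], [17504, 10719]]
... * rho(a) = [[0, -1], [1, 0]]  ->  [[6760, -11039], [10719, -17504]]
... * rho(b) = [[0, -1], [1, 4]]  ->  [[-11039, -50916], [-17504, -80735]]
... * rho(c^-1) = [[-5, -3], [-8, -5]]  ->  [[462523, 287697], [733400, 456187]]
... * rho(c^-1) = [[-5, -3], [-8, -5]]  ->  [[-4614191, -2826054], [-7316496, -4481135]]
... * rho(b) = [[0, -1], [1, 4]]  ->  [[-2826054, -6690025], [-4481135, -10608044]]
... * rho(a^-1) = [[0, 1], [-1, 0]]  ->  [[6690025, -2826054], [10608044, -4481135]]
... * rho(c) = [[-5, 3], [8, -5]]  ->  [[-56058557, 34200345], [-88889300, 54229807]]
... * rho(b) = [[0, -1], [1, 4]]  ->  [[34200345, 192859937], [54229807, 305808528]]
... * rho(c^-1) = [[-5, -3], [-8, -5]]  ->  [[-1713881221, -1066900720], [-2717617259, -1691732061]]
... * rho(b^-1) = [[4, 1], [-1, 0]]  ->  [[-5788624164, -1713881221], [-9178736975, -2717617259]]
tr = -5788624164 + -2717617259 = -8506241423

-8506241423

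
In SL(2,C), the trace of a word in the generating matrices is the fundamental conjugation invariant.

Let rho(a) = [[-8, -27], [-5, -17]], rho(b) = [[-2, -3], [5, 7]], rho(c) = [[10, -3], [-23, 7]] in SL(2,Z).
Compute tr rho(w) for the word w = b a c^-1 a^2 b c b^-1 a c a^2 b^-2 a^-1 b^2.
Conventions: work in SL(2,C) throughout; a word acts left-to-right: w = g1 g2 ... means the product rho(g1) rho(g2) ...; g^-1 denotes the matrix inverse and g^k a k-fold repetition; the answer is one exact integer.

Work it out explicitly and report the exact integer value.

-17934237427954608685

rho(b) = [[-2, -3], [5, 7]]
... * rho(a) = [[-8, -27], [-5, -17]]  ->  [[31, 105], [-75, -254]]
... * rho(c^-1) = [[7, 3], [23, 10]]  ->  [[2632, 1143], [-6367, -2765]]
... * rho(a) = [[-8, -27], [-5, -17]]  ->  [[-26771, -90495], [64761, 218914]]
... * rho(a) = [[-8, -27], [-5, -17]]  ->  [[666643, 2261232], [-1612658, -5470085]]
... * rho(b) = [[-2, -3], [5, 7]]  ->  [[9972874, 13828695], [-24125109, -33452621]]
... * rho(c) = [[10, -3], [-23, 7]]  ->  [[-218331245, 66882243], [528159193, -161793020]]
... * rho(b^-1) = [[7, 3], [-5, -2]]  ->  [[-1862729930, -788758221], [4506079451, 1908063619]]
... * rho(a) = [[-8, -27], [-5, -17]]  ->  [[18845630545, 63702597867], [-45588953703, -154101226700]]
... * rho(c) = [[10, -3], [-23, 7]]  ->  [[-1276703445491, 389381293434], [3088438677070, -941941725791]]
... * rho(a) = [[-8, -27], [-5, -17]]  ->  [[8266721096758, 27851511039879], [-19997800787605, -67374834942443]]
... * rho(a) = [[-8, -27], [-5, -17]]  ->  [[-205391323973459, -696677157290409], [496856581013055, 1685312815286866]]
... * rho(b^-1) = [[7, 3], [-5, -2]]  ->  [[2045646518637832, 777180342660441], [-4948568009342945, -1880055887534567]]
... * rho(b^-1) = [[7, 3], [-5, -2]]  ->  [[10433623917162619, 4582578870592614], [-25239696627727780, -11085592252959701]]
... * rho(a^-1) = [[-17, 27], [5, -8]]  ->  [[-154458712238801453, 245047214798649801], [373646881406573755, -592787070924972452]]
... * rho(b) = [[-2, -3], [5, 7]]  ->  [[1534153498470851911, 2178706640306952966], [-3711229117438009770, -5270450140694528429]]
... * rho(b) = [[-2, -3], [5, 7]]  ->  [[7825226204593061008, 10648485986736115029], [-18929792468596622605, -25759463632547669693]]
tr = 7825226204593061008 + -25759463632547669693 = -17934237427954608685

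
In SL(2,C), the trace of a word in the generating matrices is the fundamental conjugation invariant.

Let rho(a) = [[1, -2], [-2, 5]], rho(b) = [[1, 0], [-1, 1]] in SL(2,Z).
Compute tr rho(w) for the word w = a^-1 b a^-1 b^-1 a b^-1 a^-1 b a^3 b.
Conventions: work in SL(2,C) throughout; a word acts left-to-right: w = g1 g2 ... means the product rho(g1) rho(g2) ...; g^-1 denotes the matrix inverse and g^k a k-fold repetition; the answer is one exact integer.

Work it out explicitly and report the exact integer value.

1880

rho(a^-1) = [[5, 2], [2, 1]]
... * rho(b) = [[1, 0], [-1, 1]]  ->  [[3, 2], [1, 1]]
... * rho(a^-1) = [[5, 2], [2, 1]]  ->  [[19, 8], [7, 3]]
... * rho(b^-1) = [[1, 0], [1, 1]]  ->  [[27, 8], [10, 3]]
... * rho(a) = [[1, -2], [-2, 5]]  ->  [[11, -14], [4, -5]]
... * rho(b^-1) = [[1, 0], [1, 1]]  ->  [[-3, -14], [-1, -5]]
... * rho(a^-1) = [[5, 2], [2, 1]]  ->  [[-43, -20], [-15, -7]]
... * rho(b) = [[1, 0], [-1, 1]]  ->  [[-23, -20], [-8, -7]]
... * rho(a) = [[1, -2], [-2, 5]]  ->  [[17, -54], [6, -19]]
... * rho(a) = [[1, -2], [-2, 5]]  ->  [[125, -304], [44, -107]]
... * rho(a) = [[1, -2], [-2, 5]]  ->  [[733, -1770], [258, -623]]
... * rho(b) = [[1, 0], [-1, 1]]  ->  [[2503, -1770], [881, -623]]
tr = 2503 + -623 = 1880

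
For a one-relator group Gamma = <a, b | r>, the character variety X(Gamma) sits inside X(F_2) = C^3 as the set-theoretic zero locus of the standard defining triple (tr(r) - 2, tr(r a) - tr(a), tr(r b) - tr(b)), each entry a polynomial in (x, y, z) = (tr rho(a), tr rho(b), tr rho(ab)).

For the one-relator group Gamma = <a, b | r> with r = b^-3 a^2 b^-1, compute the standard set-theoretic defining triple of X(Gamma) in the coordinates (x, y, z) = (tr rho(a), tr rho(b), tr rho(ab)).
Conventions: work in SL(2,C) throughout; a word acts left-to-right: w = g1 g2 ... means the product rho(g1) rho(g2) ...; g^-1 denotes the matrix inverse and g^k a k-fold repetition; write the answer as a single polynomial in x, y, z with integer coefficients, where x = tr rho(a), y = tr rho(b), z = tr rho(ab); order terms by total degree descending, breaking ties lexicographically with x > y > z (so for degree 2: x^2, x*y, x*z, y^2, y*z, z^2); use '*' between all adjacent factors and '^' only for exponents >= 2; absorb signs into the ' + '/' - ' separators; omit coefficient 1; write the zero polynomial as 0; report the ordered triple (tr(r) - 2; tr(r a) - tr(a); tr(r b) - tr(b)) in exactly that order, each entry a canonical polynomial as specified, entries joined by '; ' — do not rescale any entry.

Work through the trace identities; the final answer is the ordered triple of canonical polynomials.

trace(a^2) = trace(a)*trace(a) - trace(1) = x^2 - 2
trace(a^2 b) = trace(a)*trace(b a) - trace(b) = x*z - y
and trace(a^2 b^-1) = trace(a^2)*trace(b) - trace(a^2 b) = x^2*y - x*z - y
next, trace(b^-2 a^2) = trace(a^2 b^-1)*trace(b) - trace(a^2) = x^2*y^2 - x*y*z - x^2 - y^2 + 2
next, trace(b^-2 a^2 b^-1) = trace(b^-2 a^2)*trace(b) - trace(b^-2 a^2 b) = x^2*y^3 - x*y^2*z - 2*x^2*y - y^3 + x*z + 3*y
trace(b^-3 a^2 b^-1) = trace(b^-2 a^2 b^-1)*trace(b) - trace(b^-2 a^2) = x^2*y^4 - x*y^3*z - 3*x^2*y^2 - y^4 + 2*x*y*z + x^2 + 4*y^2 - 2
and trace(a^3) = trace(a)*trace(a^2) - trace(a) = x^3 - 3*x
next, trace(a^3 b) = trace(a)*trace(a b a) - trace(a b) = x^2*z - x*y - z
and trace(a^3 b^-1) = trace(a^3)*trace(b) - trace(a^3 b) = x^3*y - x^2*z - 2*x*y + z
trace(a b^-2 a^2) = trace(a^3 b^-1)*trace(b) - trace(a^3) = x^3*y^2 - x^2*y*z - x^3 - 2*x*y^2 + y*z + 3*x
and trace(b a b a) = trace(a b)*trace(a b) - trace(1)   [split at repeated a] = z^2 - 2
trace(b a b) = trace(b)*trace(a b) - trace(a) = y*z - x
and trace(a^2 b a b) = trace(a)*trace(b a b a) - trace(b a b) = x*z^2 - y*z - x
and trace(a^2 b a b^-1) = trace(a^2 b a)*trace(b) - trace(a^2 b a b) = x^2*y*z - x*y^2 - x*z^2 + x
next, trace(a b^-2 a^2 b) = trace(a^2 b a b^-1)*trace(b) - trace(a^2 b a) = x^2*y^2*z - x*y^3 - x*y*z^2 - x^2*z + 2*x*y + z
trace(b^-2 a^2 b^-1 a) = trace(a b^-2 a^2)*trace(b) - trace(a b^-2 a^2 b) = x^3*y^3 - 2*x^2*y^2*z - x^3*y - x*y^3 + x*y*z^2 + x^2*z + y^2*z + x*y - z
trace(b^-1 a^2 b^-1 a) = trace(a b^-1 a^2)*trace(b) - trace(a b^-1 a^2 b) = x^3*y^2 - 2*x^2*y*z - x*y^2 + x*z^2 + y*z - x
trace(b^-3 a^2 b^-1 a) = trace(b^-2 a^2 b^-1 a)*trace(b) - trace(b^-2 a^2 b^-1 a b) = x^3*y^4 - 2*x^2*y^3*z - 2*x^3*y^2 - x*y^4 + x*y^2*z^2 + 3*x^2*y*z + y^3*z + 2*x*y^2 - x*z^2 - 2*y*z + x
assemble the triple (trace(r) - 2; trace(r a) - x; trace(r b) - y)

x^2*y^4 - x*y^3*z - 3*x^2*y^2 - y^4 + 2*x*y*z + x^2 + 4*y^2 - 4; x^3*y^4 - 2*x^2*y^3*z - 2*x^3*y^2 - x*y^4 + x*y^2*z^2 + 3*x^2*y*z + y^3*z + 2*x*y^2 - x*z^2 - 2*y*z; x^2*y^3 - x*y^2*z - 2*x^2*y - y^3 + x*z + 2*y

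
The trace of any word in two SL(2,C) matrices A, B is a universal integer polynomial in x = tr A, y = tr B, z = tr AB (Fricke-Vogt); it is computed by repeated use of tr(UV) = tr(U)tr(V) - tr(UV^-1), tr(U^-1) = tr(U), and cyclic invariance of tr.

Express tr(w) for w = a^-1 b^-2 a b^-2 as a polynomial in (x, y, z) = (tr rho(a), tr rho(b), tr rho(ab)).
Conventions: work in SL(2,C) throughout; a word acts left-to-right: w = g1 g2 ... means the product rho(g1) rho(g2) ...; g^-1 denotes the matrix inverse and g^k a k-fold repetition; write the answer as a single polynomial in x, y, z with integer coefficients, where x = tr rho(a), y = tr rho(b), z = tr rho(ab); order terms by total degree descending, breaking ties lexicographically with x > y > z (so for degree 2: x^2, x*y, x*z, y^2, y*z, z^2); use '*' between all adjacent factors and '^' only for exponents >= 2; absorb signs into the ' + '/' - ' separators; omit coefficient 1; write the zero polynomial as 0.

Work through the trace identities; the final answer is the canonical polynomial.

x*y^3*z - x^2*y^2 - y^2*z^2 + 2

tr(b^-1) = tr(b) = y
tr(b^-2) = tr(b^-1) tr(b) - tr(1) = y^2 - 2
tr(a b^-1) = tr(a) tr(b) - tr(a b) = x*y - z
tr(a b a) = tr(a) tr(b a) - tr(b) = x*z - y
tr(a b a b) = tr(b a) tr(b a) - tr(1)   [split at repeated b] = z^2 - 2
tr(b^-1 a b a) = tr(a b a) tr(b) - tr(a b a b) = x*y*z - y^2 - z^2 + 2
tr(b a b^-2 a) = tr(b^-1 a b a) tr(b) - tr(b^-1 a b a b) = x*y^2*z - y^3 - y*z^2 - x*z + 3*y
tr(a b^-2 a^-1 b) = tr(b a b^-2) tr(a) - tr(b a b^-2 a) = -x*y^2*z + x^2*y + y^3 + y*z^2 - 3*y
tr(a b^-2 a^-1 b^-1) = tr(a b^-2 a^-1) tr(b) - tr(a b^-2 a^-1 b) = x*y^2*z - x^2*y - y*z^2 + y
tr(a^-1 b^-2 a b^-2) = tr(a b^-2 a^-1 b^-1) tr(b) - tr(a b^-2 a^-1) = x*y^3*z - x^2*y^2 - y^2*z^2 + 2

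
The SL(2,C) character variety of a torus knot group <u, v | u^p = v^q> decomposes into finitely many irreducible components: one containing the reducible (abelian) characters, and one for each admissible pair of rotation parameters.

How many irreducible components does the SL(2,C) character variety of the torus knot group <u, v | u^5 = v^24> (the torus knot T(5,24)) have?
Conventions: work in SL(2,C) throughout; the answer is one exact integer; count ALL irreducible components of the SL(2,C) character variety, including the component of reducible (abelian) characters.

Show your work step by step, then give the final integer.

For T(5,24): irreducibility forces the central element u^5 = v^24 to one of +I, -I.
So on each irreducible component the traces are pinned: tr(u) = 2*cos(pi*alpha/5) with 1 <= alpha <= 4, tr(v) = 2*cos(pi*beta/24) with 1 <= beta <= 23.
Consistency of u^5 = (-1)^alpha I with v^24 = (-1)^beta I forces alpha = beta (mod 2).
Counting: 2 odd alphas x 12 odd betas + 2 even alphas x 11 even betas = 24 + 22 = 46.
Total: 46 irreducible-character components + 1 reducible (abelian) component = 47.

47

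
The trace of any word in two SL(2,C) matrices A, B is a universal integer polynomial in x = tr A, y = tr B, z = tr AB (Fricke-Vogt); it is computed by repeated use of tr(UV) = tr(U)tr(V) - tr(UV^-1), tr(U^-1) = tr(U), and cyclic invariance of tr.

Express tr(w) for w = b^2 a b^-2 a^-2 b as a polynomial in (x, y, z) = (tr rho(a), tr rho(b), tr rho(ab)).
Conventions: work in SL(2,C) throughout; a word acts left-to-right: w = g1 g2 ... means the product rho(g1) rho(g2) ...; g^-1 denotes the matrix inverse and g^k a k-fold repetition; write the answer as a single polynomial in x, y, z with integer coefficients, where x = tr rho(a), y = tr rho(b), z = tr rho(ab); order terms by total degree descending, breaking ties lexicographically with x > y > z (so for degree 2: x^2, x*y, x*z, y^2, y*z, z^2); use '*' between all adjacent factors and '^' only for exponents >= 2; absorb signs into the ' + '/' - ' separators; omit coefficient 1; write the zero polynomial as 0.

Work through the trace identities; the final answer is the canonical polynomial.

-x^2*y^4*z + x^3*y^3 + x*y^5 + x*y^3*z^2 + x^2*y^2*z - x^3*y - 5*x*y^3 - x*y*z^2 + 5*x*y - z

tr(b^2 a) = tr(b)*tr(a b) - tr(a)  (reduce the b square) = y*z - x
apply: tr(a^2 b) = tr(a)*tr(b a) - tr(b)  (reduce the a square) = x*z - y
tr(a^2) = tr(a)*tr(a) - tr(1)  (reduce the a square) = x^2 - 2
use: tr(b a^2 b) = tr(b)*tr(a^2 b) - tr(a^2)  (reduce the b square) = x*y*z - x^2 - y^2 + 2
tr(a b^3 a) = tr(b)*tr(b a^2 b) - tr(b a^2)  (reduce the b square) = x*y^2*z - x^2*y - y^3 - x*z + 3*y
use: tr(a b a b) = tr(b a)*tr(b a) - tr(1)  (split on b) = z^2 - 2
tr(a b a b^2) = tr(b)*tr(a b a b) - tr(a b a)  (reduce the b square) = y*z^2 - x*z - y
tr(a b^3 a b) = tr(b)*tr(a b a b^2) - tr(a b a b)  (reduce the b square) = y^2*z^2 - x*y*z - y^2 - z^2 + 2
apply: tr(b^3 a b^-1 a) = tr(a b^3 a)*tr(b) - tr(a b^3 a b)  (eliminate b^-1) = x*y^3*z - x^2*y^2 - y^4 - y^2*z^2 + 4*y^2 + z^2 - 2
tr(a^-1 b^3 a b^-1) = tr(b^3 a b^-1)*tr(a) - tr(b^3 a b^-1 a)  (eliminate a^-1) = -x*y^3*z + x^2*y^2 + y^4 + y^2*z^2 + x*y*z - x^2 - 4*y^2 - z^2 + 2
tr(b^-1 a^-2 b^3 a) = tr(a^-1 b^3 a b^-1)*tr(a) - tr(a^-1 b^3 a b^-1 a)  (eliminate a^-1) = -x^2*y^3*z + x^3*y^2 + x*y^4 + x*y^2*z^2 + x^2*y*z - x^3 - 4*x*y^2 - x*z^2 - y*z + 3*x
apply: tr(b^2) = tr(b)*tr(b) - tr(1)  (reduce the b square) = y^2 - 2
tr(b^3) = tr(b)*tr(b^2) - tr(b)  (reduce the b square) = y^3 - 3*y
tr(b^3 a) = tr(b)*tr(a b^2) - tr(a b)  (reduce the b square) = y^2*z - x*y - z
apply: tr(a^-1 b^3) = tr(b^3)*tr(a) - tr(b^3 a)  (eliminate a^-1) = x*y^3 - y^2*z - 2*x*y + z
tr(b^2 a b^-2 a^-2 b) = tr(b^-1 a^-2 b^3 a)*tr(b) - tr(b^-1 a^-2 b^3 a b)  (eliminate b^-1) = -x^2*y^4*z + x^3*y^3 + x*y^5 + x*y^3*z^2 + x^2*y^2*z - x^3*y - 5*x*y^3 - x*y*z^2 + 5*x*y - z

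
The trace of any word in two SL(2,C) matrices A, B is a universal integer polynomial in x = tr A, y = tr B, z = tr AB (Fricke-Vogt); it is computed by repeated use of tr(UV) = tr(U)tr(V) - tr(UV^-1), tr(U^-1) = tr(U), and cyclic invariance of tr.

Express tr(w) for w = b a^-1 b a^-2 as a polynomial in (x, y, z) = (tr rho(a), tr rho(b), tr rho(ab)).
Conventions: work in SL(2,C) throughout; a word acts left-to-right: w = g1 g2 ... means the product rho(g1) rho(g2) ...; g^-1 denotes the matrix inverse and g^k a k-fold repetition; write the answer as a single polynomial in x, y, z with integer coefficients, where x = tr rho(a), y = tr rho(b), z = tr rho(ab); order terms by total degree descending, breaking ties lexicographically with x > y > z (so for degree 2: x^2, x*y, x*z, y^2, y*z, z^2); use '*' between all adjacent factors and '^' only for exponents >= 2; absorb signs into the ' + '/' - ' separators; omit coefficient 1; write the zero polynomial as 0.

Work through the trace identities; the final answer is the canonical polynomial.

x^3*y^2 - 2*x^2*y*z - x*y^2 + x*z^2 + y*z - x

so trace(b^2) = trace(b) trace(b) - trace(1) = y^2 - 2
trace(b^2 a) = trace(b) trace(a b) - trace(a) = y*z - x
so trace(b a^-1 b) = trace(b^2) trace(a) - trace(b^2 a) = x*y^2 - y*z - x
so trace(b a b a) = trace(b a) trace(b a) - trace(1) = z^2 - 2
trace(b a^-1 b a) = trace(b a b) trace(a) - trace(b a b a) = x*y*z - x^2 - z^2 + 2
reduce: trace(a^-1 b a^-1 b) = trace(b a^-1 b) trace(a) - trace(b a^-1 b a) = x^2*y^2 - 2*x*y*z + z^2 - 2
trace(b a^-1 b a^-2) = trace(a^-1 b a^-1 b) trace(a) - trace(a^-1 b a^-1 b a) = x^3*y^2 - 2*x^2*y*z - x*y^2 + x*z^2 + y*z - x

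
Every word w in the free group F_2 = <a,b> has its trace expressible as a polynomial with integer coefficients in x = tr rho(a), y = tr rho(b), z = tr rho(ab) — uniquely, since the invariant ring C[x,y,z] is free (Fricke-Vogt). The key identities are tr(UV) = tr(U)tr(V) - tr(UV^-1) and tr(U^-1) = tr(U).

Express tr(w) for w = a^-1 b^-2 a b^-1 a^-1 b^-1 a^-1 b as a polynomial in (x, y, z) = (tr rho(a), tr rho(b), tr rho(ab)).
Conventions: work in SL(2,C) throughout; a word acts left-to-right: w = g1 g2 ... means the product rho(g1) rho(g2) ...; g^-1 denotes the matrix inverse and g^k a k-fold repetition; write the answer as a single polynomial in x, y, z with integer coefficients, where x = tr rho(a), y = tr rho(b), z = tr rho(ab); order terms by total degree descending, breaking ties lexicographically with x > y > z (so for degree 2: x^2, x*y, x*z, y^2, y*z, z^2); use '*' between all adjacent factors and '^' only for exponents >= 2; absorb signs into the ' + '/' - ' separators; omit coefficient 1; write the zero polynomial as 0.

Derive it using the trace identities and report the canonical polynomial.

x^2*y^3*z^2 - x^3*y^2*z - x*y^4*z - 2*x*y^2*z^3 + x^2*y*z^2 + y^3*z^2 + y*z^4 + 5*x*y^2*z - x^2*y - y^3 - 4*y*z^2 - x*z + 3*y

tr(b^-1) = tr(b) = y
tr(b^-1 a) = tr(a) * tr(b) - tr(a b) = x*y - z
tr(a^-1 b^-1) = tr(b^-1) * tr(a) - tr(b^-1 a) = z
tr(b^2) = tr(b) * tr(b) - tr(1) = y^2 - 2
tr(b^2 a) = tr(b) * tr(a b) - tr(a) = y*z - x
tr(b a^-1 b) = tr(b^2) * tr(a) - tr(b^2 a) = x*y^2 - y*z - x
tr(b^2 a b) = tr(b) * tr(b a b) - tr(b a) = y^2*z - x*y - z
tr(a b a b) = tr(b a) * tr(b a) - tr(1)   [split at repeated b] = z^2 - 2
tr(a b a) = tr(a) * tr(b a) - tr(b) = x*z - y
tr(b^2 a b a) = tr(b) * tr(a b a b) - tr(a b a) = y*z^2 - x*z - y
tr(b a b a^-1 b) = tr(b^2 a b) * tr(a) - tr(b^2 a b a) = x*y^2*z - x^2*y - y*z^2 + y
tr(b a b a b a) = tr(b a) * tr(b a b a) - tr(b^-1 a^-1)   [split at repeated b] = z^3 - 3*z
tr(b a b a^-1 b a) = tr(b a b a b) * tr(a) - tr(b a b a b a) = x*y*z^2 - x^2*z - z^3 - x*y + 3*z
tr(a b a^-1 b a^-1 b) = tr(b a b a^-1 b) * tr(a) - tr(b a b a^-1 b a) = x^2*y^2*z - x^3*y - 2*x*y*z^2 + x^2*z + z^3 + 2*x*y - 3*z
tr(a b a^-1 b a^-1 b^-1) = tr(a b a^-1 b a^-1) * tr(b) - tr(a b a^-1 b a^-1 b) = -x^2*y^2*z + x^3*y + x*y^3 + 2*x*y*z^2 - x^2*z - y^2*z - z^3 - 3*x*y + 3*z
tr(a^-1 b a^-1 b^-2 a b) = tr(a b a^-1 b a^-1 b^-1) * tr(b) - tr(a b a^-1 b a^-1) = -x^2*y^3*z + x^3*y^2 + x*y^4 + 2*x*y^2*z^2 - x^2*y*z - y^3*z - y*z^3 - 4*x*y^2 + 4*y*z + x
tr(a^-1 b a^-1 b^-2 a b^-1) = tr(a^-1 b a^-1 b^-2 a) * tr(b) - tr(a^-1 b a^-1 b^-2 a b) = x^2*y^3*z - x^3*y^2 - x*y^4 - 2*x*y^2*z^2 + x^2*y*z + y^3*z + y*z^3 + 4*x*y^2 - 3*y*z - x
tr(b^-1 a^-1 b a^-1 b^-2 a b^-1) = tr(a^-1 b a^-1 b^-2 a b^-1) * tr(b) - tr(a^-1 b a^-1 b^-2 a) = x^2*y^4*z - x^3*y^3 - x*y^5 - 2*x*y^3*z^2 + x^2*y^2*z + y^4*z + y^2*z^3 + 4*x*y^3 - 3*y^2*z - x*y - z
tr(b a^-1 b a) = tr(b a b) * tr(a) - tr(b a b a) = x*y*z - x^2 - z^2 + 2
tr(a^2) = tr(a) * tr(a) - tr(1) = x^2 - 2
tr(b a^2 b) = tr(b) * tr(a^2 b) - tr(a^2) = x*y*z - x^2 - y^2 + 2
tr(b^2 a^2 b) = tr(b) * tr(b a^2 b) - tr(b a^2) = x*y^2*z - x^2*y - y^3 - x*z + 3*y
tr(a^2 b a b) = tr(a) * tr(b a b a) - tr(b a b) = x*z^2 - y*z - x
tr(a^2 b a) = tr(a) * tr(b a^2) - tr(b a) = x^2*z - x*y - z
tr(b^2 a^2 b a) = tr(b) * tr(a^2 b a b) - tr(a^2 b a) = x*y*z^2 - x^2*z - y^2*z + z
tr(b a^2 b a^-1 b) = tr(b^2 a^2 b) * tr(a) - tr(b^2 a^2 b a) = x^2*y^2*z - x^3*y - x*y^3 - x*y*z^2 + y^2*z + 3*x*y - z
tr(b a b a^2 b) = tr(b) * tr(a b a^2 b) - tr(a b a^2) = x*y*z^2 - x^2*z - y^2*z + z
tr(b a b a^2 b a) = tr(a) * tr(b a b a b a) - tr(b a b a b) = x*z^3 - y*z^2 - 2*x*z + y
tr(b a^2 b a^-1 b a) = tr(b a b a^2 b) * tr(a) - tr(b a b a^2 b a) = x^2*y*z^2 - x^3*z - x*y^2*z - x*z^3 + y*z^2 + 3*x*z - y
tr(a^-1 b a^-1 b a^2 b) = tr(b a^2 b a^-1 b) * tr(a) - tr(b a^2 b a^-1 b a) = x^3*y^2*z - x^4*y - x^2*y^3 - 2*x^2*y*z^2 + x^3*z + 2*x*y^2*z + x*z^3 + 3*x^2*y - y*z^2 - 4*x*z + y
tr(a b^-1 a^-1 b a^-1 b a) = tr(a^-1 b a^-1 b a^2) * tr(b) - tr(a^-1 b a^-1 b a^2 b) = -x^3*y^2*z + x^4*y + x^2*y^3 + 2*x^2*y*z^2 - x^3*z - x*y^2*z - x*z^3 - 4*x^2*y + 4*x*z + y
tr(a b^2 a b a b) = tr(b) * tr(a b a b a b) - tr(a b a b a) = y*z^3 - x*z^2 - 2*y*z + x
tr(b a b a b^-1 a b) = tr(a b^2 a b a) * tr(b) - tr(a b^2 a b a b) = x*y^2*z^2 - x^2*y*z - y^3*z - y*z^3 + x*z^2 + 3*y*z - x
tr(a b a b a b a b) = tr(a b) * tr(a b a b a b) - tr(a^-1 b^-1 a^-1 b^-1)   [split at repeated a] = z^4 - 4*z^2 + 2
tr(b a b a b^-1 a b a) = tr(a b a b a b a) * tr(b) - tr(a b a b a b a b) = x*y*z^3 - y^2*z^2 - z^4 - 2*x*y*z + y^2 + 4*z^2 - 2
tr(b a^-1 b a b a b^-1 a) = tr(b a b a b^-1 a b) * tr(a) - tr(b a b a b^-1 a b a) = x^2*y^2*z^2 - x^3*y*z - x*y^3*z - 2*x*y*z^3 + x^2*z^2 + y^2*z^2 + z^4 + 5*x*y*z - x^2 - y^2 - 4*z^2 + 2
tr(a b^-1 a^-1 b a^-1 b a b) = tr(b a^-1 b a b a b^-1) * tr(a) - tr(b a^-1 b a b a b^-1 a) = -x^2*y^2*z^2 + x^3*y*z + x*y^3*z + 2*x*y*z^3 - x^2*z^2 - y^2*z^2 - z^4 - 4*x*y*z + y^2 + 4*z^2 - 2
tr(a b^-1 a b^-1 a^-1 b a^-1 b) = tr(a b^-1 a^-1 b a^-1 b a) * tr(b) - tr(a b^-1 a^-1 b a^-1 b a b) = -x^3*y^3*z + x^4*y^2 + x^2*y^4 + 3*x^2*y^2*z^2 - 2*x^3*y*z - 2*x*y^3*z - 3*x*y*z^3 - 4*x^2*y^2 + x^2*z^2 + y^2*z^2 + z^4 + 8*x*y*z - 4*z^2 + 2
tr(b^-1 a b^-1 a b^-1 a^-1 b a^-1) = tr(a b^-1 a b^-1 a^-1 b a^-1) * tr(b) - tr(a b^-1 a b^-1 a^-1 b a^-1 b) = x^3*y^3*z - x^4*y^2 - x^2*y^4 - 3*x^2*y^2*z^2 + 2*x^3*y*z + 2*x*y^3*z + 3*x*y*z^3 + 4*x^2*y^2 - x^2*z^2 - y^2*z^2 - z^4 - 8*x*y*z + y^2 + 4*z^2 - 2
tr(b^-1 a^-1 b a^-1 b^-2 a b^-1 a) = tr(b^-1 a b^-1 a b^-1 a^-1 b a^-1) * tr(b) - tr(b^-1 a b^-1 a b^-1 a^-1 b a^-1 b) = x^3*y^4*z - x^4*y^3 - x^2*y^5 - 3*x^2*y^3*z^2 + 2*x^3*y^2*z + 2*x*y^4*z + 3*x*y^2*z^3 + 4*x^2*y^3 - x^2*y*z^2 - y^3*z^2 - y*z^4 - 8*x*y^2*z + y^3 + 4*y*z^2 - 3*y
tr(a^-1 b^-2 a b^-1 a^-1 b^-1 a^-1 b) = tr(b^-1 a^-1 b a^-1 b^-2 a b^-1) * tr(a) - tr(b^-1 a^-1 b a^-1 b^-2 a b^-1 a) = x^2*y^3*z^2 - x^3*y^2*z - x*y^4*z - 2*x*y^2*z^3 + x^2*y*z^2 + y^3*z^2 + y*z^4 + 5*x*y^2*z - x^2*y - y^3 - 4*y*z^2 - x*z + 3*y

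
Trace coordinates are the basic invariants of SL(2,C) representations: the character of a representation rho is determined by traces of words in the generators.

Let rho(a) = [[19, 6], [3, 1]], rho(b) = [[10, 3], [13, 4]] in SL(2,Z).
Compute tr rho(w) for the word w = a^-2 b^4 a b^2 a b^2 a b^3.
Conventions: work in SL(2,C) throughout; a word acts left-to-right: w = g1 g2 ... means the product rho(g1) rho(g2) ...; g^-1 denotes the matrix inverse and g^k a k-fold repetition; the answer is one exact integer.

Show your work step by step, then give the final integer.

rho(a^-1) = [[1, -6], [-3, 19]]
... * rho(a^-1) = [[1, -6], [-3, 19]]  ->  [[19, -120], [-60, 379]]
... * rho(b) = [[10, 3], [13, 4]]  ->  [[-1370, -423], [4327, 1336]]
... * rho(b) = [[10, 3], [13, 4]]  ->  [[-19199, -5802], [60638, 18325]]
... * rho(b) = [[10, 3], [13, 4]]  ->  [[-267416, -80805], [844605, 255214]]
... * rho(b) = [[10, 3], [13, 4]]  ->  [[-3724625, -1125468], [11763832, 3554671]]
... * rho(a) = [[19, 6], [3, 1]]  ->  [[-74144279, -23473218], [234176821, 74137663]]
... * rho(b) = [[10, 3], [13, 4]]  ->  [[-1046594624, -316325709], [3305557829, 999081115]]
... * rho(b) = [[10, 3], [13, 4]]  ->  [[-14578180457, -4405086708], [46043632785, 13912997947]]
... * rho(a) = [[19, 6], [3, 1]]  ->  [[-290200688807, -91874169450], [916568016756, 290174794657]]
... * rho(b) = [[10, 3], [13, 4]]  ->  [[-4096371090920, -1238098744221], [12937952498101, 3910403228896]]
... * rho(b) = [[10, 3], [13, 4]]  ->  [[-57058994584073, -17241508249644], [180214766956658, 54455470409887]]
... * rho(a) = [[19, 6], [3, 1]]  ->  [[-1135845421846319, -359595475754082], [3587446983406163, 1135744072149835]]
... * rho(b) = [[10, 3], [13, 4]]  ->  [[-16033195403266256, -4845918168555285], [50639142772009485, 15305317238817829]]
... * rho(b) = [[10, 3], [13, 4]]  ->  [[-223328890223881265, -67483258884019908], [705360551824726627, 213138697271299771]]
... * rho(b) = [[10, 3], [13, 4]]  ->  [[-3110571267731071454, -939919706207723427], [9824408582774163293, 2968636444559378965]]
tr = -3110571267731071454 + 2968636444559378965 = -141934823171692489

-141934823171692489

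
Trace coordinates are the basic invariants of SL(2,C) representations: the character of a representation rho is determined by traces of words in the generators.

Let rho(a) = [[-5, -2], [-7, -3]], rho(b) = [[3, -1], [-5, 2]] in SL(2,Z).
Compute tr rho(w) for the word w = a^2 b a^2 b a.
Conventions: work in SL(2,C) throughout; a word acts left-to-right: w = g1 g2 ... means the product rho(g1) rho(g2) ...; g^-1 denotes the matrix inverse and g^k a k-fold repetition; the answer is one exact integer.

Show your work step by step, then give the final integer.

rho(a) = [[-5, -2], [-7, -3]]
... * rho(a) = [[-5, -2], [-7, -3]]  ->  [[39, 16], [56, 23]]
... * rho(b) = [[3, -1], [-5, 2]]  ->  [[37, -7], [53, -10]]
... * rho(a) = [[-5, -2], [-7, -3]]  ->  [[-136, -53], [-195, -76]]
... * rho(a) = [[-5, -2], [-7, -3]]  ->  [[1051, 431], [1507, 618]]
... * rho(b) = [[3, -1], [-5, 2]]  ->  [[998, -189], [1431, -271]]
... * rho(a) = [[-5, -2], [-7, -3]]  ->  [[-3667, -1429], [-5258, -2049]]
tr = -3667 + -2049 = -5716

-5716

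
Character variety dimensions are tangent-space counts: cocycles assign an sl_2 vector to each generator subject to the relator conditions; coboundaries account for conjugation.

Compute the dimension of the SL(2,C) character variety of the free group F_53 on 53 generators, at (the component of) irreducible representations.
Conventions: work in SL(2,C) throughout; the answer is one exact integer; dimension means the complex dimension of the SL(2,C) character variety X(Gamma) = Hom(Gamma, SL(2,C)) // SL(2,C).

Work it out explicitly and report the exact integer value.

156

Here Gamma is free of rank 53 — no relator constrains a cocycle.
A cocycle picks one sl_2 vector per generator freely, giving dim Z^1 = 3*53 = 159.
dim B^1 = 3: the coboundary map is injective because an irreducible image has centralizer 0 in sl_2.
Therefore dim X = 159 - 3 = 156.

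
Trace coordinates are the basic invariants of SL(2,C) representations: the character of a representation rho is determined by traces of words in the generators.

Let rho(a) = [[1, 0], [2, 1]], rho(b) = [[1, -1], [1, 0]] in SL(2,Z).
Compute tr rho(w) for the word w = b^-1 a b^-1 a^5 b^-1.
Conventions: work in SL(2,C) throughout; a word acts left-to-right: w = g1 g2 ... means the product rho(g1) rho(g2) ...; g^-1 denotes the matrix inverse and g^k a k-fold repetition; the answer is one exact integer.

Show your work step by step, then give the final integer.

18

rho(b^-1) = [[0, 1], [-1, 1]]
... * rho(a) = [[1, 0], [2, 1]]  ->  [[2, 1], [1, 1]]
... * rho(b^-1) = [[0, 1], [-1, 1]]  ->  [[-1, 3], [-1, 2]]
... * rho(a) = [[1, 0], [2, 1]]  ->  [[5, 3], [3, 2]]
... * rho(a) = [[1, 0], [2, 1]]  ->  [[11, 3], [7, 2]]
... * rho(a) = [[1, 0], [2, 1]]  ->  [[17, 3], [11, 2]]
... * rho(a) = [[1, 0], [2, 1]]  ->  [[23, 3], [15, 2]]
... * rho(a) = [[1, 0], [2, 1]]  ->  [[29, 3], [19, 2]]
... * rho(b^-1) = [[0, 1], [-1, 1]]  ->  [[-3, 32], [-2, 21]]
tr = -3 + 21 = 18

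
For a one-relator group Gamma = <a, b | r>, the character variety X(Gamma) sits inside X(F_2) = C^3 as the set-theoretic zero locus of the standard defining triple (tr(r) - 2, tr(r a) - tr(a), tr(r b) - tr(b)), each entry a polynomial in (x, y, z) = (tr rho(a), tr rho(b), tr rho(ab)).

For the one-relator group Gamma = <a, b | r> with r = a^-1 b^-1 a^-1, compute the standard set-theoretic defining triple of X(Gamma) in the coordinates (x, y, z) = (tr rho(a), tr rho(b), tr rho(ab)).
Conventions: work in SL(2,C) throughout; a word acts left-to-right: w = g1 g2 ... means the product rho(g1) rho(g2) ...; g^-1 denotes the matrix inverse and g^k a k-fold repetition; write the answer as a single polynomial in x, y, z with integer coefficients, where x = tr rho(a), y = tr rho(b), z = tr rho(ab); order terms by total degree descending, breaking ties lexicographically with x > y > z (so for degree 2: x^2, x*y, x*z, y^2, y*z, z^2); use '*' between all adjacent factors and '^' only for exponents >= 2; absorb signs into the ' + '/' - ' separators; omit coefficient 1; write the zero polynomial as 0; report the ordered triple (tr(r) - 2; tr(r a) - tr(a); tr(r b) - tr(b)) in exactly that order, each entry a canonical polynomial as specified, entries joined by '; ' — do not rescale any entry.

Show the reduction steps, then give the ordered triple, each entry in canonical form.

trace(a^-1) = trace(a) = x
trace(a^-1 b) = trace(b)*trace(a) - trace(b a) = x*y - z
trace(a^-1 b^-1) = trace(a^-1)*trace(b) - trace(a^-1 b) = z
trace(a^-1 b^-1 a^-1) = trace(a^-1 b^-1)*trace(a) - trace(a^-1 b^-1 a) = x*z - y
trace(a^-1 b a^-1) = trace(b a^-1)*trace(a) - trace(b)  (eliminate a^-1) = x^2*y - x*z - y
trace(b^2) = trace(b)*trace(b) - trace(1)  (reduce the b square) = y^2 - 2
trace(b^2 a) = trace(b)*trace(a b) - trace(a)  (reduce the b square) = y*z - x
trace(b a^-1 b) = trace(b^2)*trace(a) - trace(b^2 a)  (eliminate a^-1) = x*y^2 - y*z - x
trace(b a b a) = trace(b a)*trace(b a) - trace(1)  (split on b) = z^2 - 2
trace(b a^-1 b a) = trace(b a b)*trace(a) - trace(b a b a)  (eliminate a^-1) = x*y*z - x^2 - z^2 + 2
trace(a^-1 b a^-1 b) = trace(b a^-1 b)*trace(a) - trace(b a^-1 b a)  (eliminate a^-1) = x^2*y^2 - 2*x*y*z + z^2 - 2
trace(a^-1 b^-1 a^-1 b) = trace(a^-1 b a^-1)*trace(b) - trace(a^-1 b a^-1 b)  (eliminate b^-1) = x*y*z - y^2 - z^2 + 2
assemble the triple (trace(r) - 2; trace(r a) - x; trace(r b) - y)

x*z - y - 2; -x + z; x*y*z - y^2 - z^2 - y + 2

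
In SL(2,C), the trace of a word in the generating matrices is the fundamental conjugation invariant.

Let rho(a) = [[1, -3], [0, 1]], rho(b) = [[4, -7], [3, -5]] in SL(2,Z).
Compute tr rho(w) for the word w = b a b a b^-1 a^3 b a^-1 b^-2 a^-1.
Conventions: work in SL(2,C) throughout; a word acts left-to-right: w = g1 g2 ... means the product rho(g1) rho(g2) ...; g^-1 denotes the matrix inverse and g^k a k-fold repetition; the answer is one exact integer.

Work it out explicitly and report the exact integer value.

153416

rho(b) = [[4, -7], [3, -5]]
... * rho(a) = [[1, -3], [0, 1]]  ->  [[4, -19], [3, -14]]
... * rho(b) = [[4, -7], [3, -5]]  ->  [[-41, 67], [-30, 49]]
... * rho(a) = [[1, -3], [0, 1]]  ->  [[-41, 190], [-30, 139]]
... * rho(b^-1) = [[-5, 7], [-3, 4]]  ->  [[-365, 473], [-267, 346]]
... * rho(a) = [[1, -3], [0, 1]]  ->  [[-365, 1568], [-267, 1147]]
... * rho(a) = [[1, -3], [0, 1]]  ->  [[-365, 2663], [-267, 1948]]
... * rho(a) = [[1, -3], [0, 1]]  ->  [[-365, 3758], [-267, 2749]]
... * rho(b) = [[4, -7], [3, -5]]  ->  [[9814, -16235], [7179, -11876]]
... * rho(a^-1) = [[1, 3], [0, 1]]  ->  [[9814, 13207], [7179, 9661]]
... * rho(b^-1) = [[-5, 7], [-3, 4]]  ->  [[-88691, 121526], [-64878, 88897]]
... * rho(b^-1) = [[-5, 7], [-3, 4]]  ->  [[78877, -134733], [57699, -98558]]
... * rho(a^-1) = [[1, 3], [0, 1]]  ->  [[78877, 101898], [57699, 74539]]
tr = 78877 + 74539 = 153416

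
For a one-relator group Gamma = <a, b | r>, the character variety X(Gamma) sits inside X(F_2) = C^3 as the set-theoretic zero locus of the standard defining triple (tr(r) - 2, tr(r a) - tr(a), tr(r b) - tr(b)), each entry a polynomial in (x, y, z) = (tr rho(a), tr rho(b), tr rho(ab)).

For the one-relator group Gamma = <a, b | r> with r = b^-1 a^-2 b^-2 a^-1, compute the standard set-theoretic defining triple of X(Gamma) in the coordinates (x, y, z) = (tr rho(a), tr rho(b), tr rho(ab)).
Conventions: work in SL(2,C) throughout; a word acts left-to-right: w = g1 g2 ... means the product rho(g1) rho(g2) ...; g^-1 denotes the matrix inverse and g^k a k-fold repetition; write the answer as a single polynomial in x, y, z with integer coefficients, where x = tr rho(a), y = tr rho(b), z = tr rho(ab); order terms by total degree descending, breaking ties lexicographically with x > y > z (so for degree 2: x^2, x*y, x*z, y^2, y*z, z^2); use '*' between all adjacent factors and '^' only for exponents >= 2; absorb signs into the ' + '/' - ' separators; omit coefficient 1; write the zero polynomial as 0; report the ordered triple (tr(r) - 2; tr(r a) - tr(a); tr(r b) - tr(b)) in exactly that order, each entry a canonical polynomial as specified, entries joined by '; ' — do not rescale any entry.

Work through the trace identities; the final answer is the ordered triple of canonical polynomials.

x*y*z^2 - x^2*z - y^2*z + z - 2; x*y^2*z - x^2*y - y^3 - x*z - x + 3*y; x^2*y*z - x^3 - x*y^2 - y*z + 3*x - y

tr(a^-1) = tr(a) = x
tr(a^-2) = tr(a^-1) * tr(a) - tr(1)   [inverse elimination on a] = x^2 - 2
and tr(a^-1 b) = tr(b) * tr(a) - tr(b a)   [inverse elimination on a] = x*y - z
next, tr(a^-2 b) = tr(a^-1 b) * tr(a) - tr(a^-1 b a)   [inverse elimination on a] = x^2*y - x*z - y
and tr(a^-1 b^-1 a^-1) = tr(a^-2) * tr(b) - tr(a^-2 b)   [inverse elimination on b] = x*z - y
tr(b^-1 a^-3) = tr(a^-1 b^-1 a^-1) * tr(a) - tr(a^-1 b^-1)   [inverse elimination on a] = x^2*z - x*y - z
tr(a^-3) = tr(a^-2) * tr(a) - tr(a^-1)   [inverse elimination on a] = x^3 - 3*x
and tr(a^-2 b^-2 a^-1) = tr(b^-1 a^-3) * tr(b) - tr(b^-1 a^-3 b)   [inverse elimination on b] = x^2*y*z - x^3 - x*y^2 - y*z + 3*x
tr(a b a b) = tr(a b) * tr(a b) - tr(1)   [split at a repeated a] = z^2 - 2
and tr(b^-1 a b a) = tr(a b a) * tr(b) - tr(a b a b)   [inverse elimination on b] = x*y*z - y^2 - z^2 + 2
tr(a b a^-1 b^-1) = tr(b^-1 a b) * tr(a) - tr(b^-1 a b a)   [inverse elimination on a] = -x*y*z + x^2 + y^2 + z^2 - 2
and tr(b^-2 a b a^-1) = tr(a b a^-1 b^-1) * tr(b) - tr(a b a^-1)   [inverse elimination on b] = -x*y^2*z + x^2*y + y^3 + y*z^2 - 3*y
tr(b a^-2 b^-2 a) = tr(b^-2 a b a^-1) * tr(a) - tr(b^-2 a b)   [inverse elimination on a] = -x^2*y^2*z + x^3*y + x*y^3 + x*y*z^2 - 4*x*y + z
tr(a^-2 b^-2 a^-1 b) = tr(b a^-2 b^-2) * tr(a) - tr(b a^-2 b^-2 a)   [inverse elimination on a] = x^2*y^2*z - x^3*y - x*y^3 - x*y*z^2 + x^2*z + 3*x*y - z
next, tr(b^-1 a^-2 b^-2 a^-1) = tr(a^-2 b^-2 a^-1) * tr(b) - tr(a^-2 b^-2 a^-1 b)   [inverse elimination on b] = x*y*z^2 - x^2*z - y^2*z + z
tr(b^-2) = tr(b^-1) * tr(b) - tr(1) = y^2 - 2
and tr(b^-3) = tr(b^-2) * tr(b) - tr(b^-1) = y^3 - 3*y
next, tr(b^-1 a b^-1) = tr(b^-1 a) * tr(b) - tr(b^-1 a b) = x*y^2 - y*z - x
tr(b^-3 a) = tr(b^-1 a b^-1) * tr(b) - tr(b^-1 a) = x*y^3 - y^2*z - 2*x*y + z
tr(a^-1 b^-3) = tr(b^-3) * tr(a) - tr(b^-3 a) = y^2*z - x*y - z
and tr(b^-1 a^-2 b^-2) = tr(a^-1 b^-3) * tr(a) - tr(a^-1 b^-3 a) = x*y^2*z - x^2*y - y^3 - x*z + 3*y
assemble the triple (tr(r) - 2; tr(r a) - x; tr(r b) - y)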